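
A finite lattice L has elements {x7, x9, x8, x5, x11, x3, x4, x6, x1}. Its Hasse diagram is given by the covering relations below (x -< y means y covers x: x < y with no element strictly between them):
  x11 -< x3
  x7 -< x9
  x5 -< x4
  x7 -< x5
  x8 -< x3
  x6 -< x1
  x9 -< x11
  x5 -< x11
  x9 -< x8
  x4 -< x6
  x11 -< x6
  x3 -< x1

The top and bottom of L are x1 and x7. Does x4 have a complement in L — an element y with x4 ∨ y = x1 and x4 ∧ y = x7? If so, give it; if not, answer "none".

x8

Need y with x4 ∨ y = x1 and x4 ∧ y = x7.
Checking each element gives: x8.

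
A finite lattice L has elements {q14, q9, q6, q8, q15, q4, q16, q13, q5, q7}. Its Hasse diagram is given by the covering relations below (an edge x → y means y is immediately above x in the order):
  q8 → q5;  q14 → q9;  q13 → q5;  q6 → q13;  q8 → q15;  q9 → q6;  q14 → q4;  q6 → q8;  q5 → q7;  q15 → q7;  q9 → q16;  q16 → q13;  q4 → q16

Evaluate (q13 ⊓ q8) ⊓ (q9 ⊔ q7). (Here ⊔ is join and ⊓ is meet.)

q13 ∧ q8 = q6
q9 ∨ q7 = q7
q6 ∧ q7 = q6

q6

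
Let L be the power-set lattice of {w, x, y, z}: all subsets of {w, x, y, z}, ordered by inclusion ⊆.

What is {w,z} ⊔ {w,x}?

Under ⊆, join is union: {w,z} ∪ {w,x} = {w,x,z}.

{w,x,z}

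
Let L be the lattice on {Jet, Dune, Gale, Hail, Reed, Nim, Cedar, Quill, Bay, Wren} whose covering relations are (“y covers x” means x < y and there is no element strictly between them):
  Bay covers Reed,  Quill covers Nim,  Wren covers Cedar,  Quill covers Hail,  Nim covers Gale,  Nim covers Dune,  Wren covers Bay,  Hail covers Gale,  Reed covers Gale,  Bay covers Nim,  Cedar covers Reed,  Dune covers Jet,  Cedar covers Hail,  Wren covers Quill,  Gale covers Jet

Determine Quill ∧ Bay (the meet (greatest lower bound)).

Nim

Common lower bounds of {Quill, Bay}: Dune, Gale, Jet, Nim.
The greatest among these is Nim.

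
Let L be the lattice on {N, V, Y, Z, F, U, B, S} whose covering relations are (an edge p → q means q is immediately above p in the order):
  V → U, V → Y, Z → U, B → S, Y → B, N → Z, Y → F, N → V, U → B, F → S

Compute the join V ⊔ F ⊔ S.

S

Common upper bounds of {V, F, S}: S.
The least among these is S.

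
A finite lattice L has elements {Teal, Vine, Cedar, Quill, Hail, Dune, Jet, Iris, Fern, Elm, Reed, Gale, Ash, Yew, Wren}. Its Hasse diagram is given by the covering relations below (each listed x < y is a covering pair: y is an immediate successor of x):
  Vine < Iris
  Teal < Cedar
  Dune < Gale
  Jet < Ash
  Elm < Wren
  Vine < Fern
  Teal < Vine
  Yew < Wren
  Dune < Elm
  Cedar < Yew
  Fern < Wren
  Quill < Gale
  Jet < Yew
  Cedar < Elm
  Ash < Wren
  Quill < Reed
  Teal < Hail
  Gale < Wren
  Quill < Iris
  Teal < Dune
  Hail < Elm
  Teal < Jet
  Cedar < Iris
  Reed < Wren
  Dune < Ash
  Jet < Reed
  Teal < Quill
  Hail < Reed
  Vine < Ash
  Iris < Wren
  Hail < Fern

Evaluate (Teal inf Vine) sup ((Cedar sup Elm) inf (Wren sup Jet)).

Teal ∧ Vine = Teal
Cedar ∨ Elm = Elm
Wren ∨ Jet = Wren
Elm ∧ Wren = Elm
Teal ∨ Elm = Elm

Elm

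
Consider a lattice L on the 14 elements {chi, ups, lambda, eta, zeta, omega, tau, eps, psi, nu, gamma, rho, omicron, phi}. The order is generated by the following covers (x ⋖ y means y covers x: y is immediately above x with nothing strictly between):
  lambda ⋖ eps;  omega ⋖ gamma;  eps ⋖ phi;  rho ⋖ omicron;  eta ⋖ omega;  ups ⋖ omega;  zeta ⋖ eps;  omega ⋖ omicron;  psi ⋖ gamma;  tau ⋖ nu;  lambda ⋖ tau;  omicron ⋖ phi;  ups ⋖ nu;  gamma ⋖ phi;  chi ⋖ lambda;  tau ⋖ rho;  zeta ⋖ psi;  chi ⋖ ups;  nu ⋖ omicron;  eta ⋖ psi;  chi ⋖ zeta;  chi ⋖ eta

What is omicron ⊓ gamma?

Common lower bounds of {omicron, gamma}: chi, eta, omega, ups.
The greatest among these is omega.

omega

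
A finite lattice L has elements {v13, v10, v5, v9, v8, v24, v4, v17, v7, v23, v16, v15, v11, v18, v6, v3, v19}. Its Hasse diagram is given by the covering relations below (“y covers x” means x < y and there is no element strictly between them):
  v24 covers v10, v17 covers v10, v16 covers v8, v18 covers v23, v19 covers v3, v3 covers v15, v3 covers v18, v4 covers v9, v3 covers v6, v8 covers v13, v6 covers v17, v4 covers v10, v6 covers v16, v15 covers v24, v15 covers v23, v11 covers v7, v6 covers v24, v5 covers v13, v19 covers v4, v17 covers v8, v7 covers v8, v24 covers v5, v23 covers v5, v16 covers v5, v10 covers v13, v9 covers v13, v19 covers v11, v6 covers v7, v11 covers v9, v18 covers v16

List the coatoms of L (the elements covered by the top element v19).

v11, v3, v4

The coatoms are exactly the elements covered by v19: v11, v3, v4.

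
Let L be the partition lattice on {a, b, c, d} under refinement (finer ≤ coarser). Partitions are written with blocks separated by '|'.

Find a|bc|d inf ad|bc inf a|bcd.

a|bc|d

The meet (common refinement) of a|bc|d, ad|bc, a|bcd intersects blocks pairwise, giving a|bc|d.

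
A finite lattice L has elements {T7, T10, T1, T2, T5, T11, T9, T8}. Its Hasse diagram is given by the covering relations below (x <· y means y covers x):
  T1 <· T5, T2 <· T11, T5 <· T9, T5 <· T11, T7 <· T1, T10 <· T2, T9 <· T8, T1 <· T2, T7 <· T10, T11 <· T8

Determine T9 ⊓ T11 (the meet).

Common lower bounds of {T9, T11}: T1, T5, T7.
The greatest among these is T5.

T5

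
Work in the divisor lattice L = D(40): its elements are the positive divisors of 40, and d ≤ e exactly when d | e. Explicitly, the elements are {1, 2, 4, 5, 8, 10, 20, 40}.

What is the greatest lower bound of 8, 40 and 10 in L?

Common lower bounds of {8, 40, 10}: 1, 2.
The greatest among these is 2.

2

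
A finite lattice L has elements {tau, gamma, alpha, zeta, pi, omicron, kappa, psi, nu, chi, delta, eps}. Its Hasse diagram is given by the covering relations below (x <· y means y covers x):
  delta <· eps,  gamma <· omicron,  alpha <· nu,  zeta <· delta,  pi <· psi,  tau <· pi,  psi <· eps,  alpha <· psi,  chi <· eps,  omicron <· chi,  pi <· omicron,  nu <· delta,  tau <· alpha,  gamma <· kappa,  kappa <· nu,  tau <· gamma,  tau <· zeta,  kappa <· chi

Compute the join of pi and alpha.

psi

Common upper bounds of {pi, alpha}: eps, psi.
The least among these is psi.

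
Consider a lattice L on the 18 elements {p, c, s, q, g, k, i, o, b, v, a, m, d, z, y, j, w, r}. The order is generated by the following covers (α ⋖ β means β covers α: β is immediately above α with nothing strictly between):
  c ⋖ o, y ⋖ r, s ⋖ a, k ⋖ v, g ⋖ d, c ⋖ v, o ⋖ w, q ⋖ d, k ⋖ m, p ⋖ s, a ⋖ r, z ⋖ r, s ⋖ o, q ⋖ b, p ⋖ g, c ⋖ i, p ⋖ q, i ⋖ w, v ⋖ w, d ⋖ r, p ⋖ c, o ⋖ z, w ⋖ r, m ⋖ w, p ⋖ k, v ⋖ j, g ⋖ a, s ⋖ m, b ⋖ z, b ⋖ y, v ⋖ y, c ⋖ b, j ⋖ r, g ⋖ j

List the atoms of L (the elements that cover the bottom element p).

The atoms are exactly the elements that cover p: c, g, k, q, s.

c, g, k, q, s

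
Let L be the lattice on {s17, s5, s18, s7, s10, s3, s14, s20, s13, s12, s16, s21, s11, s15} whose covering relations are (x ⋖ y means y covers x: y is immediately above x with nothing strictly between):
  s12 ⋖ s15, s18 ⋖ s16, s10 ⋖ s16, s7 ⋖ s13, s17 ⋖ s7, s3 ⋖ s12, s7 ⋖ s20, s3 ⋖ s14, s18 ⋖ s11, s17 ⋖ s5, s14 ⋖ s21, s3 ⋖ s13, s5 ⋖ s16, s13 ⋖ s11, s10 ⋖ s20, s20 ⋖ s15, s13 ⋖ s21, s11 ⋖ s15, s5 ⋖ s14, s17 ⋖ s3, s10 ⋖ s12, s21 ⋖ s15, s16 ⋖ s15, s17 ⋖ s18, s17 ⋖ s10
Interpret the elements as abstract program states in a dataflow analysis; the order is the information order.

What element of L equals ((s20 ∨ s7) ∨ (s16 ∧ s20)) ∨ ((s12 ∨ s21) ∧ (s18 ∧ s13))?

s20

s20 ∨ s7 = s20
s16 ∧ s20 = s10
s20 ∨ s10 = s20
s12 ∨ s21 = s15
s18 ∧ s13 = s17
s15 ∧ s17 = s17
s20 ∨ s17 = s20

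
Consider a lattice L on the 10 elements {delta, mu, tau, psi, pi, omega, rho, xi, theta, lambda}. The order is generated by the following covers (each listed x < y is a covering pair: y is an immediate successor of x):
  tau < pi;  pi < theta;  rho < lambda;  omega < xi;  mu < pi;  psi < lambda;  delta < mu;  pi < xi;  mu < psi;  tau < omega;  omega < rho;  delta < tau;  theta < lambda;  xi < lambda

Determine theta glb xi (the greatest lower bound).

Common lower bounds of {theta, xi}: delta, mu, pi, tau.
The greatest among these is pi.

pi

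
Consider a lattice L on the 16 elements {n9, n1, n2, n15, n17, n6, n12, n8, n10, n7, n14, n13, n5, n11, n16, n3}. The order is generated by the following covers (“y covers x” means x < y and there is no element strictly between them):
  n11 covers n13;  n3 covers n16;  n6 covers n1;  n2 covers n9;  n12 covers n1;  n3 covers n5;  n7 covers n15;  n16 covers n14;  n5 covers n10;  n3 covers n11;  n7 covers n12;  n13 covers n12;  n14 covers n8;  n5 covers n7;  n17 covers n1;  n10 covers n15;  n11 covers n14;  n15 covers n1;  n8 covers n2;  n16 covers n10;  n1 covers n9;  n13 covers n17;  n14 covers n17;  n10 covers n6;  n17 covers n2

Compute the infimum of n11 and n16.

n14

Common lower bounds of {n11, n16}: n1, n14, n17, n2, n8, n9.
The greatest among these is n14.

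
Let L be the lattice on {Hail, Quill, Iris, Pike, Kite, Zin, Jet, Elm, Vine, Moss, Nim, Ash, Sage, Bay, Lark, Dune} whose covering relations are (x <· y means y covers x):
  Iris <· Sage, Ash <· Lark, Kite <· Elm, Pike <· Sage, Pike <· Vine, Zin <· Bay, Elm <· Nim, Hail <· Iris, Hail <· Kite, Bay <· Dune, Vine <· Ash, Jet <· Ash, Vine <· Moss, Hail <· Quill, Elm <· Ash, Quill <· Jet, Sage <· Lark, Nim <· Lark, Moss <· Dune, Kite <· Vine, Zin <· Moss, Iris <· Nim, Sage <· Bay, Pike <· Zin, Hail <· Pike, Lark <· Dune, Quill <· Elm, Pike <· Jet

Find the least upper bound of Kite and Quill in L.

Common upper bounds of {Kite, Quill}: Ash, Dune, Elm, Lark, Nim.
The least among these is Elm.

Elm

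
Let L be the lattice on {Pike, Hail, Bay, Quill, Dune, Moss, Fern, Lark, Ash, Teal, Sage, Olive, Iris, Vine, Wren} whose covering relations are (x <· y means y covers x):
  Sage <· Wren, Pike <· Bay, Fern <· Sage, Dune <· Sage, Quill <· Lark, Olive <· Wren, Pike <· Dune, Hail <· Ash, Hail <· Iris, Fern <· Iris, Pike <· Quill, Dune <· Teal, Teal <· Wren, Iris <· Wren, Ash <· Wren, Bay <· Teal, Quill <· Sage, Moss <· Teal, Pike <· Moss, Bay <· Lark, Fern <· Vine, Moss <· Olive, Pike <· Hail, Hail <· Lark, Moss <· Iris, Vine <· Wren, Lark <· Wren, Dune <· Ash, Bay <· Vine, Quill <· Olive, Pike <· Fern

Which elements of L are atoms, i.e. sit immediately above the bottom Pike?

The atoms are exactly the elements that cover Pike: Bay, Dune, Fern, Hail, Moss, Quill.

Bay, Dune, Fern, Hail, Moss, Quill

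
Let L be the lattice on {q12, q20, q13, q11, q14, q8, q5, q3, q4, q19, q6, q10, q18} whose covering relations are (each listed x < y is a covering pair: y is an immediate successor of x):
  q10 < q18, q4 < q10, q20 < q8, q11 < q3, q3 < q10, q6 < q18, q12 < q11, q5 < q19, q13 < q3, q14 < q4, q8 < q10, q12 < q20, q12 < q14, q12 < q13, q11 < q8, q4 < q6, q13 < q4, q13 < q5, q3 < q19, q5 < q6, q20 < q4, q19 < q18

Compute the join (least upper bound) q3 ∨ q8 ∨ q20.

q10

Common upper bounds of {q3, q8, q20}: q10, q18.
The least among these is q10.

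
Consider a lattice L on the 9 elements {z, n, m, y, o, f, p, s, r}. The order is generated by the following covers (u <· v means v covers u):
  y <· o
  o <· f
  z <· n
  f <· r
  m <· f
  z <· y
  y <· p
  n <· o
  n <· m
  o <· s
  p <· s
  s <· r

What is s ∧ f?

o

Common lower bounds of {s, f}: n, o, y, z.
The greatest among these is o.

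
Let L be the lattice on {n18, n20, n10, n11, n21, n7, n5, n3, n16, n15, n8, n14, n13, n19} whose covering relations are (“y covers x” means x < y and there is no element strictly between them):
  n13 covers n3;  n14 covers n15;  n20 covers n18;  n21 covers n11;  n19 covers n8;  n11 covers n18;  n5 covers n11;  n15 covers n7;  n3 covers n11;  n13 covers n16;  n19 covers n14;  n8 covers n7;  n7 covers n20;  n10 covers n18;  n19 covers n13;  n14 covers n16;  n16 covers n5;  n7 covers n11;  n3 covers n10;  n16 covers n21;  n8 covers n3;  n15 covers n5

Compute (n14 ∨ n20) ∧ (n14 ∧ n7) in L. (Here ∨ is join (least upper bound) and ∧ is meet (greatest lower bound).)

n7

n14 ∨ n20 = n14
n14 ∧ n7 = n7
n14 ∧ n7 = n7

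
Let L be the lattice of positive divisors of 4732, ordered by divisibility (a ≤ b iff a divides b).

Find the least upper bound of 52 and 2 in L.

In the divisibility order, the join is the least common multiple: lcm(52, 2) = 52.

52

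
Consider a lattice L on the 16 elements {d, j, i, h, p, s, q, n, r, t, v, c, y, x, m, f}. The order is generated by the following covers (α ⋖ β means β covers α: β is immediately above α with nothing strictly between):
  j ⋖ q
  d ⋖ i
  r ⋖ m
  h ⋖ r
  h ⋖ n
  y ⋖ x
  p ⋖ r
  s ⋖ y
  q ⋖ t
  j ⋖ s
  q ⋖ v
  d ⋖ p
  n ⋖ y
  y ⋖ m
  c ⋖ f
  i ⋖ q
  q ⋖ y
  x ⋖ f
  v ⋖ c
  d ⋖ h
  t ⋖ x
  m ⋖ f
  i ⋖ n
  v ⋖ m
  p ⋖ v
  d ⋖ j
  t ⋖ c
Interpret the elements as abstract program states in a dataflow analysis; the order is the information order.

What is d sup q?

q

Common upper bounds of {d, q}: c, f, m, q, t, v, x, y.
The least among these is q.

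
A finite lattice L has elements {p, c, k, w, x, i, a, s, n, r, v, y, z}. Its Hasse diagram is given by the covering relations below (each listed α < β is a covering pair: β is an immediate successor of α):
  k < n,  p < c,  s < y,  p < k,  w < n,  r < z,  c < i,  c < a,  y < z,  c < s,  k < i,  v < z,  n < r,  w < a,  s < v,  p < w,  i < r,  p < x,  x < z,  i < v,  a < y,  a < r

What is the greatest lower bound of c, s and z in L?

Common lower bounds of {c, s, z}: c, p.
The greatest among these is c.

c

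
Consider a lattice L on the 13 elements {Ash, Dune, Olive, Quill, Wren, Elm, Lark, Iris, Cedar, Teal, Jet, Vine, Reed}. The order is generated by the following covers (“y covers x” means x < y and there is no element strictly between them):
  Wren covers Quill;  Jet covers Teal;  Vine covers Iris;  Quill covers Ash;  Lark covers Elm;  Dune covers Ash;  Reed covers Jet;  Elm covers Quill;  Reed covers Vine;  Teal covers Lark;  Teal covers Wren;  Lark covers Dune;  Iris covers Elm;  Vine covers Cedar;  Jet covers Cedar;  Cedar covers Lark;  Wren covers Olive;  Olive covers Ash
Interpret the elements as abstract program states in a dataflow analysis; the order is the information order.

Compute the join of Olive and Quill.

Wren

Common upper bounds of {Olive, Quill}: Jet, Reed, Teal, Wren.
The least among these is Wren.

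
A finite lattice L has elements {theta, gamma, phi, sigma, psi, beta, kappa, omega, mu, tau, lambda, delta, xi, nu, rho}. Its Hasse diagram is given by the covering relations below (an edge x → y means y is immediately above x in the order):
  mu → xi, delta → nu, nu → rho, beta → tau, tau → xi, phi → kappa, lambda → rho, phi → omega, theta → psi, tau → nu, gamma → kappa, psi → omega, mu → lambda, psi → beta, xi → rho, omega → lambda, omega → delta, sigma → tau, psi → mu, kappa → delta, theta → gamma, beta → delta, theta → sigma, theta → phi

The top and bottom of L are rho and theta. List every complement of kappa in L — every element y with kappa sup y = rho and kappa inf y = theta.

mu, xi

Need y with kappa ∨ y = rho and kappa ∧ y = theta.
Checking each element gives: mu, xi.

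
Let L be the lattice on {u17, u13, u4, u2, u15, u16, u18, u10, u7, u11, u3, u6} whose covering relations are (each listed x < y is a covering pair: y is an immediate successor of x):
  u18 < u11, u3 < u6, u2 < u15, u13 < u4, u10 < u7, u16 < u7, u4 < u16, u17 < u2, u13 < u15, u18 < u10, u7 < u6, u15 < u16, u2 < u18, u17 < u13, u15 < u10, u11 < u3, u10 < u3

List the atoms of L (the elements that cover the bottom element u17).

u13, u2

The atoms are exactly the elements that cover u17: u13, u2.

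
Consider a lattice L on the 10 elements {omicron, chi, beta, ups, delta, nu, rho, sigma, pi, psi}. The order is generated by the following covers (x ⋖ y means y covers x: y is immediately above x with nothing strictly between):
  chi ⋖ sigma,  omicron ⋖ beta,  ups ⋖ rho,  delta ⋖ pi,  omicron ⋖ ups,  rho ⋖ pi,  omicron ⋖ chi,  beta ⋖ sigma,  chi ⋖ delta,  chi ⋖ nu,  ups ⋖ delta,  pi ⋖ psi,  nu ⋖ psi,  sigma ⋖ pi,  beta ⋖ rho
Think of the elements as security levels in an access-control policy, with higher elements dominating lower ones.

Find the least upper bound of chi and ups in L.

Common upper bounds of {chi, ups}: delta, pi, psi.
The least among these is delta.

delta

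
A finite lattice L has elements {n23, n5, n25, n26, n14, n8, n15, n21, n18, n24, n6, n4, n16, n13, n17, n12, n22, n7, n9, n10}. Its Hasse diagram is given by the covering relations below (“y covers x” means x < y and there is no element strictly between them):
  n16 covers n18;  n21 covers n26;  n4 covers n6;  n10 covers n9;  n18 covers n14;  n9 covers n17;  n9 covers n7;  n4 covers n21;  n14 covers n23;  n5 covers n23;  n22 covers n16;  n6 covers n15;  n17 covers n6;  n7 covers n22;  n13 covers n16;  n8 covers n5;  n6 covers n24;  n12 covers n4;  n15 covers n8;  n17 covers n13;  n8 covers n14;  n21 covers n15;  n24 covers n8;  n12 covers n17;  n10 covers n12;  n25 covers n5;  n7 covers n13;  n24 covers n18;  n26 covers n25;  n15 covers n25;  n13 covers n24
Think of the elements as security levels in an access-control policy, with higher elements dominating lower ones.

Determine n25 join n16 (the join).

n17

Common upper bounds of {n25, n16}: n10, n12, n17, n9.
The least among these is n17.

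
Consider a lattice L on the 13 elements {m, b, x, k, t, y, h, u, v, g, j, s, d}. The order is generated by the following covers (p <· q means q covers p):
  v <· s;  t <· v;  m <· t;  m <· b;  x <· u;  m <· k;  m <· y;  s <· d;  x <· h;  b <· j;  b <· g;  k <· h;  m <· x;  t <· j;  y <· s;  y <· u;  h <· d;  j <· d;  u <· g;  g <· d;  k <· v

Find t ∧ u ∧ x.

Common lower bounds of {t, u, x}: m.
The greatest among these is m.

m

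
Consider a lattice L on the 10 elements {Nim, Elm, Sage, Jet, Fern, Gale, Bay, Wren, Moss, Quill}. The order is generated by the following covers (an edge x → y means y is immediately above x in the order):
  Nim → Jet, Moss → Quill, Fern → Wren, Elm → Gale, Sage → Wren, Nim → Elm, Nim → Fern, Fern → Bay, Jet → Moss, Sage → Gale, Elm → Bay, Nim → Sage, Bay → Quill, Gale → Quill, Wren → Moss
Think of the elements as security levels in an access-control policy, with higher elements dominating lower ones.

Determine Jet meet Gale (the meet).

Common lower bounds of {Jet, Gale}: Nim.
The greatest among these is Nim.

Nim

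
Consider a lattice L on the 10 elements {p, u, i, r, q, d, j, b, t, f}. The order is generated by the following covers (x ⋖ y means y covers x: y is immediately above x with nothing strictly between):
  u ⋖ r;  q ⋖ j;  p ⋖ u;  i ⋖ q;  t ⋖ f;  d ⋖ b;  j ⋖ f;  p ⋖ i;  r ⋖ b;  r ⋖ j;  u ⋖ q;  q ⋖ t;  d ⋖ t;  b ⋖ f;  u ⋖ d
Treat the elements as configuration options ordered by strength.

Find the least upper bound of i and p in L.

Common upper bounds of {i, p}: f, i, j, q, t.
The least among these is i.

i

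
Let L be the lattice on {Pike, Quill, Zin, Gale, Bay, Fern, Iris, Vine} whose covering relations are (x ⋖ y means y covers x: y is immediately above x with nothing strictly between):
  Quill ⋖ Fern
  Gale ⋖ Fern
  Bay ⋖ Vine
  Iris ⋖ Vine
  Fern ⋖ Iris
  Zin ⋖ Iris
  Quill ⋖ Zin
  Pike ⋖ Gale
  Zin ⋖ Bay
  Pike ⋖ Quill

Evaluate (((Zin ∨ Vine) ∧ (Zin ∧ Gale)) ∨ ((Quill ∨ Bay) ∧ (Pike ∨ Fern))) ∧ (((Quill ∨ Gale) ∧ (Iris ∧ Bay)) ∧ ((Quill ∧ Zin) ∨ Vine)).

Zin ∨ Vine = Vine
Zin ∧ Gale = Pike
Vine ∧ Pike = Pike
Quill ∨ Bay = Bay
Pike ∨ Fern = Fern
Bay ∧ Fern = Quill
Pike ∨ Quill = Quill
Quill ∨ Gale = Fern
Iris ∧ Bay = Zin
Fern ∧ Zin = Quill
Quill ∧ Zin = Quill
Quill ∨ Vine = Vine
Quill ∧ Vine = Quill
Quill ∧ Quill = Quill

Quill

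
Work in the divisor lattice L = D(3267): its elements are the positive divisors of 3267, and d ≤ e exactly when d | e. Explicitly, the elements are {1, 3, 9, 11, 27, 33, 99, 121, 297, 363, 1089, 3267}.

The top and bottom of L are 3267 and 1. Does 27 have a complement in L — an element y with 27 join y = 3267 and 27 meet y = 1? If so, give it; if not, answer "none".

Need y with 27 ∨ y = 3267 and 27 ∧ y = 1.
Checking each element gives: 121.

121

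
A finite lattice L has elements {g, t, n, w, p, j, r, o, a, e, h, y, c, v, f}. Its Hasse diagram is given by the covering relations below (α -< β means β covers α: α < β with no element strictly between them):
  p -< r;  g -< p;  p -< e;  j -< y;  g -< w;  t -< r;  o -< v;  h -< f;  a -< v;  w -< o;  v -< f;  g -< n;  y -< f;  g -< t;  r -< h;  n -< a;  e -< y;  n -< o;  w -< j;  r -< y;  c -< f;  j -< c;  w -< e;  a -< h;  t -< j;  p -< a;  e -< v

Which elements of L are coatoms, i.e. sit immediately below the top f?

c, h, v, y

The coatoms are exactly the elements covered by f: c, h, v, y.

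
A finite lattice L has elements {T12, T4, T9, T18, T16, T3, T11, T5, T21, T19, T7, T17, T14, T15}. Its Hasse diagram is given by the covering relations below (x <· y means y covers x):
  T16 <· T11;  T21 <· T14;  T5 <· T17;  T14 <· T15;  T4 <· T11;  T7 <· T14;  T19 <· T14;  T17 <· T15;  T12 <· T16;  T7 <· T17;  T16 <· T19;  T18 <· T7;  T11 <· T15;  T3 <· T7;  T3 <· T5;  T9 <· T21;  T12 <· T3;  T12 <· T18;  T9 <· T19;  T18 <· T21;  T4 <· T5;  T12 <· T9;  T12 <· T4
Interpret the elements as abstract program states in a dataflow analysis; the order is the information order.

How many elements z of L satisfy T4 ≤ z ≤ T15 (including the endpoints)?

The interval [T4, T15] = {T11, T15, T17, T4, T5}, which has 5 elements.

5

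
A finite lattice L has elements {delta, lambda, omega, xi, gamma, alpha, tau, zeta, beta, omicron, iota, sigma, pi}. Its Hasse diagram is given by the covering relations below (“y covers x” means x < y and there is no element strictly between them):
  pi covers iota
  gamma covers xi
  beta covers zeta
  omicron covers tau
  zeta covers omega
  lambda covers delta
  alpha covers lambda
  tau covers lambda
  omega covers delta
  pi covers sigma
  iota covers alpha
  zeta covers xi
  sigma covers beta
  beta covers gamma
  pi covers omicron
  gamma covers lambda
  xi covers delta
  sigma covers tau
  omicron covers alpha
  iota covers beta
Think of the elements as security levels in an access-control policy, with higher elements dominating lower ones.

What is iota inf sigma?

beta

Common lower bounds of {iota, sigma}: beta, delta, gamma, lambda, omega, xi, zeta.
The greatest among these is beta.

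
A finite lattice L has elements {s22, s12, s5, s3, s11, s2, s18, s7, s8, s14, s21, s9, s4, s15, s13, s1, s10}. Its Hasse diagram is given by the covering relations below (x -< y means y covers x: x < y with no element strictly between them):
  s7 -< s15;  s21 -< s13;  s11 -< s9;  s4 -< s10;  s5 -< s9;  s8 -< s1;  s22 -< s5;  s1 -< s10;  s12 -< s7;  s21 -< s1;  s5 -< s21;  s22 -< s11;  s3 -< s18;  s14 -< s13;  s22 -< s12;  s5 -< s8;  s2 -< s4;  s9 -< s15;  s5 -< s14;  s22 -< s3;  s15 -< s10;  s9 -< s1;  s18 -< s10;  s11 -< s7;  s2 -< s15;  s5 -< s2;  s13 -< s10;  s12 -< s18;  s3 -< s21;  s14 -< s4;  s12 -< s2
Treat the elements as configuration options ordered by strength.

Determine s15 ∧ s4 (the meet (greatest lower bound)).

s2

Common lower bounds of {s15, s4}: s12, s2, s22, s5.
The greatest among these is s2.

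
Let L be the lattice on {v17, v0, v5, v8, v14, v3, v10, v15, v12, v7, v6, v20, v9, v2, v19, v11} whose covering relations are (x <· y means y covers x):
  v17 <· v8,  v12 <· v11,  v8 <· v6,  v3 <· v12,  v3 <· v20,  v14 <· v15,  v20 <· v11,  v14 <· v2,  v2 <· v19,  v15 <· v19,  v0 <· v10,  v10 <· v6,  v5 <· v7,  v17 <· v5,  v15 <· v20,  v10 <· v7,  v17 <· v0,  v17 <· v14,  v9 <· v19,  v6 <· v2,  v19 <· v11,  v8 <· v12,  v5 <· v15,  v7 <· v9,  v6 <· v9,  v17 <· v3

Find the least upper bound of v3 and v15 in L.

v20

Common upper bounds of {v3, v15}: v11, v20.
The least among these is v20.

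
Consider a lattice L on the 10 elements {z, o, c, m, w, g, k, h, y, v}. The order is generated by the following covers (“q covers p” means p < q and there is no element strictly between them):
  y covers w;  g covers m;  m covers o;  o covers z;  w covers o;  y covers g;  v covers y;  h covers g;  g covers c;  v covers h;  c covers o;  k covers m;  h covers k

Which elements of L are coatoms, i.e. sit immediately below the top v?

The coatoms are exactly the elements covered by v: h, y.

h, y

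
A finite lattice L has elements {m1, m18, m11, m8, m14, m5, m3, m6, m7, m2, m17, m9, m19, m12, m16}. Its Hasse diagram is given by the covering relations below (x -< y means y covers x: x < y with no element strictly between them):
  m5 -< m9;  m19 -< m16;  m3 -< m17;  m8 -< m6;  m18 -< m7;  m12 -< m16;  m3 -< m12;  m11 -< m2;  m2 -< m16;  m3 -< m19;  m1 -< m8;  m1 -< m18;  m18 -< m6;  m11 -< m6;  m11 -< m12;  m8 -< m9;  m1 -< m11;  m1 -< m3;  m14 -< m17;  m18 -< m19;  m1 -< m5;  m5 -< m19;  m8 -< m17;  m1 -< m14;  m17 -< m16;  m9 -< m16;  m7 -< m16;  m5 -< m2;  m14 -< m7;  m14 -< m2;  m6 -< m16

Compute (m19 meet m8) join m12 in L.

m12

m19 ∧ m8 = m1
m1 ∨ m12 = m12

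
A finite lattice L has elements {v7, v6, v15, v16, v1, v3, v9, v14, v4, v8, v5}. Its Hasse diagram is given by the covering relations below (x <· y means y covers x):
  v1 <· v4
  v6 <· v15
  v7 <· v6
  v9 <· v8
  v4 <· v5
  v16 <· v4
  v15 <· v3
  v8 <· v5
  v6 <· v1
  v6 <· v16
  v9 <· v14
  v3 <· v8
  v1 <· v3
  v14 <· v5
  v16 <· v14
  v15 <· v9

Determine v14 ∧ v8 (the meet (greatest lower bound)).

v9

Common lower bounds of {v14, v8}: v15, v6, v7, v9.
The greatest among these is v9.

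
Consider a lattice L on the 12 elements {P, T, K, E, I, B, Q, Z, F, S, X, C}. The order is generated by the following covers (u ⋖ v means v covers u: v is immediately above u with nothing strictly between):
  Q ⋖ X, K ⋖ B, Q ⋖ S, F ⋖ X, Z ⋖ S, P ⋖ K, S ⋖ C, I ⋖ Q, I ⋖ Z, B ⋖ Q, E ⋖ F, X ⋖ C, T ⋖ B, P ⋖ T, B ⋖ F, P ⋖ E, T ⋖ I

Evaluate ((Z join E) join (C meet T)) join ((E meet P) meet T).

Z ∨ E = C
C ∧ T = T
C ∨ T = C
E ∧ P = P
P ∧ T = P
C ∨ P = C

C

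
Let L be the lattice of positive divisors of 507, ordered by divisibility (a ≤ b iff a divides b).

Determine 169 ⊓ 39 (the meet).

In the divisibility order, the meet is the greatest common divisor: gcd(169, 39) = 13.

13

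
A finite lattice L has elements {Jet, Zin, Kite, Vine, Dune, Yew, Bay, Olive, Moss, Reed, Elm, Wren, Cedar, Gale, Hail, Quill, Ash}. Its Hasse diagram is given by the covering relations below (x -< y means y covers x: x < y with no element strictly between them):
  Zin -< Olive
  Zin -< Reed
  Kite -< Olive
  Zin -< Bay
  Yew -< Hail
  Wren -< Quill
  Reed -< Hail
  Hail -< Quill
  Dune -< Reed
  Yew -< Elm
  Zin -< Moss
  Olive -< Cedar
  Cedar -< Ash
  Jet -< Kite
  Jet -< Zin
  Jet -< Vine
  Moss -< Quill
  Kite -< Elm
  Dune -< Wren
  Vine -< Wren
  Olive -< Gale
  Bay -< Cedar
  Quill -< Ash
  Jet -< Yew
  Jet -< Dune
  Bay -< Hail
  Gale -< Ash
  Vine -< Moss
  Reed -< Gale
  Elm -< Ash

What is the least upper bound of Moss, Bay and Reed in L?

Common upper bounds of {Moss, Bay, Reed}: Ash, Quill.
The least among these is Quill.

Quill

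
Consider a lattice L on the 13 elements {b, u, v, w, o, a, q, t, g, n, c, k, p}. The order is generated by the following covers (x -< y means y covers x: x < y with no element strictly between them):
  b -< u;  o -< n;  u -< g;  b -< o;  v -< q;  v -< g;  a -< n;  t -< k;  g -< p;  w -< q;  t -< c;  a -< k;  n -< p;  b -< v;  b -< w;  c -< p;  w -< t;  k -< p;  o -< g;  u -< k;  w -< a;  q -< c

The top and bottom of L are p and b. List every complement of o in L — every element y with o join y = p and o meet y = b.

c, k, q, t

Need y with o ∨ y = p and o ∧ y = b.
Checking each element gives: c, k, q, t.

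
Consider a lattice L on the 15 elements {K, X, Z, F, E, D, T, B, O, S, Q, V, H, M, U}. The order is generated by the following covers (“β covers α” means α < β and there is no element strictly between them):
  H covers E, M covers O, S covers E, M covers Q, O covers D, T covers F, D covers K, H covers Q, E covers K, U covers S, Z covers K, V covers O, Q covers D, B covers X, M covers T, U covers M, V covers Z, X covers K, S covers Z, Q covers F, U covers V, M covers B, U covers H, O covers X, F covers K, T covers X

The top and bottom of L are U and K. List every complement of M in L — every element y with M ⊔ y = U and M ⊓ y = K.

Need y with M ∨ y = U and M ∧ y = K.
Checking each element gives: E, S, Z.

E, S, Z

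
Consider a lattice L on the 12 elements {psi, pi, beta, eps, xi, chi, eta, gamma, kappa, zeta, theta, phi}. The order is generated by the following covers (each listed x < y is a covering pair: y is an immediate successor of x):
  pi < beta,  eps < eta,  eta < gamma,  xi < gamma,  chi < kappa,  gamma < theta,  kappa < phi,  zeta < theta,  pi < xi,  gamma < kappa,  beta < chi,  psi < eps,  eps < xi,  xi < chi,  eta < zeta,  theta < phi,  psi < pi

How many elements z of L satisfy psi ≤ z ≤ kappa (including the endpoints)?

9

The interval [psi, kappa] = {beta, chi, eps, eta, gamma, kappa, pi, psi, xi}, which has 9 elements.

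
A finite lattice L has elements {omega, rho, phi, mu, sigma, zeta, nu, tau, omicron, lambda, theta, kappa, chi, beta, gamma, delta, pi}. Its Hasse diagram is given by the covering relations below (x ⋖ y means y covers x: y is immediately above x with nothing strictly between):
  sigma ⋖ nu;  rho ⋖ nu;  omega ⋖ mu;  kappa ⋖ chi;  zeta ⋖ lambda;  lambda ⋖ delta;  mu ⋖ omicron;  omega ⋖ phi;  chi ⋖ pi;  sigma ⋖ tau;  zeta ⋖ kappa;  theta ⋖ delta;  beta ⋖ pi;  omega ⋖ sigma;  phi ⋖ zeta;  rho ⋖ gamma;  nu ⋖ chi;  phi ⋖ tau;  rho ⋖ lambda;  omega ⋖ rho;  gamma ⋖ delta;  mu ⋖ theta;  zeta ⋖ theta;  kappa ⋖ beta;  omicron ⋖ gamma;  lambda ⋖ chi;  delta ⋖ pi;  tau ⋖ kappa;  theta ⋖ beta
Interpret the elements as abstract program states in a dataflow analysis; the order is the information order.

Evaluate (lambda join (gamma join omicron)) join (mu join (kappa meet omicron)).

gamma ∨ omicron = gamma
lambda ∨ gamma = delta
kappa ∧ omicron = omega
mu ∨ omega = mu
delta ∨ mu = delta

delta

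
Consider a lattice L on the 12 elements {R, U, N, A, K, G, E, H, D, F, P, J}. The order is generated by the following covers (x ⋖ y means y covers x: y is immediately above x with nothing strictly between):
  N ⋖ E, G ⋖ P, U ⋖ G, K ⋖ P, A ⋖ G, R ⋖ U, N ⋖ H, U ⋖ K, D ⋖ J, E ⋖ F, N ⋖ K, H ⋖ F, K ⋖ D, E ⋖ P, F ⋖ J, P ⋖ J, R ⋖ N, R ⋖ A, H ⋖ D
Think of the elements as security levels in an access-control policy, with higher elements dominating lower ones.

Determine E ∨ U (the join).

P

Common upper bounds of {E, U}: J, P.
The least among these is P.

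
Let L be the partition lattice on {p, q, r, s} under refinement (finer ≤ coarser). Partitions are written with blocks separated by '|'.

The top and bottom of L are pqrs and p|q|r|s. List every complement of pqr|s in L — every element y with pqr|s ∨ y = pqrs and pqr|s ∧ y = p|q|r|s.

Need y with pqr|s ∨ y = pqrs and pqr|s ∧ y = p|q|r|s.
Checking each element gives: ps|q|r, p|qs|r, p|q|rs.

ps|q|r, p|qs|r, p|q|rs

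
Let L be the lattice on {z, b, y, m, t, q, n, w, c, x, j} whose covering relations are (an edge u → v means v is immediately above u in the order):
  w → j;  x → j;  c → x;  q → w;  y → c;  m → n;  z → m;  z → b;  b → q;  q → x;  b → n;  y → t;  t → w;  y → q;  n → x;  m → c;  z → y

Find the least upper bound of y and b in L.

Common upper bounds of {y, b}: j, q, w, x.
The least among these is q.

q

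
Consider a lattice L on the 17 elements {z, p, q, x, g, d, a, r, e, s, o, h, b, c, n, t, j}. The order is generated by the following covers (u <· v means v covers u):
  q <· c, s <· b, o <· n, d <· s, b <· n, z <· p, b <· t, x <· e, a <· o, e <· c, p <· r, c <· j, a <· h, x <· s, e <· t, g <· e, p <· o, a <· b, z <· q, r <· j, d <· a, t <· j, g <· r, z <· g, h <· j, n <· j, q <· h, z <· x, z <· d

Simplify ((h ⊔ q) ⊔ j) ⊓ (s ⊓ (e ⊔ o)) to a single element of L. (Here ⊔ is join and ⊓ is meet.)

s

h ∨ q = h
h ∨ j = j
e ∨ o = j
s ∧ j = s
j ∧ s = s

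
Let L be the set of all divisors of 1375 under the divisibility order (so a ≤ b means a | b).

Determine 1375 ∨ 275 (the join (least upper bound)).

In the divisibility order, the join is the least common multiple: lcm(1375, 275) = 1375.

1375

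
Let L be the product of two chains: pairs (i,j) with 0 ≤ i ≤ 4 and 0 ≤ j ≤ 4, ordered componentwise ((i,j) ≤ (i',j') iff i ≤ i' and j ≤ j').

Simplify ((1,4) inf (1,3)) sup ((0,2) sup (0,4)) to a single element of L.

(1,4) ∧ (1,3) = (1,3)
(0,2) ∨ (0,4) = (0,4)
(1,3) ∨ (0,4) = (1,4)

(1,4)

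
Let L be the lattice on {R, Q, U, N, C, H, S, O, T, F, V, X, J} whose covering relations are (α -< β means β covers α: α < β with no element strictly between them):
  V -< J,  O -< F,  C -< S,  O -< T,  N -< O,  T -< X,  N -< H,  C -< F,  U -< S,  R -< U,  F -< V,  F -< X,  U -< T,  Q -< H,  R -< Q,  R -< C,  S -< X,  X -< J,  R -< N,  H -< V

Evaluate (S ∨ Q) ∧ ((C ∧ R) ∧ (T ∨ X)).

R

S ∨ Q = J
C ∧ R = R
T ∨ X = X
R ∧ X = R
J ∧ R = R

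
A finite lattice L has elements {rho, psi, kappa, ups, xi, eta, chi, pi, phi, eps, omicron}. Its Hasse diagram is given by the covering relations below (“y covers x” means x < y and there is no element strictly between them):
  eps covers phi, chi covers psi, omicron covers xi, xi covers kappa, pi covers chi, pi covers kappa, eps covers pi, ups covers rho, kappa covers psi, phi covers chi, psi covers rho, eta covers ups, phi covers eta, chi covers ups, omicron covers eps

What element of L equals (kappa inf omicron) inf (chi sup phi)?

kappa ∧ omicron = kappa
chi ∨ phi = phi
kappa ∧ phi = psi

psi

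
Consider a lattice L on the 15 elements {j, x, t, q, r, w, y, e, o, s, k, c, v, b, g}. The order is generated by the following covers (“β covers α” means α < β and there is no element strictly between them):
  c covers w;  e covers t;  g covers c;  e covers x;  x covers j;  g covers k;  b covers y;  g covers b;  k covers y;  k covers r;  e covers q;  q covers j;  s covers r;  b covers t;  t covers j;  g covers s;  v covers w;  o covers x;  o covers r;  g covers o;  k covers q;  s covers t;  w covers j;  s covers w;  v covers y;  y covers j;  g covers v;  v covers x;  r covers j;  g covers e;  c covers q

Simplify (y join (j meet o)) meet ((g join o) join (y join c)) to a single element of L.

j ∧ o = j
y ∨ j = y
g ∨ o = g
y ∨ c = g
g ∨ g = g
y ∧ g = y

y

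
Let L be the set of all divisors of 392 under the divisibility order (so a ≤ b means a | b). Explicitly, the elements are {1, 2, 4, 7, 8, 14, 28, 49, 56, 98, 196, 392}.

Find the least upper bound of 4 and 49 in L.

In the divisibility order, the join is the least common multiple: lcm(4, 49) = 196.

196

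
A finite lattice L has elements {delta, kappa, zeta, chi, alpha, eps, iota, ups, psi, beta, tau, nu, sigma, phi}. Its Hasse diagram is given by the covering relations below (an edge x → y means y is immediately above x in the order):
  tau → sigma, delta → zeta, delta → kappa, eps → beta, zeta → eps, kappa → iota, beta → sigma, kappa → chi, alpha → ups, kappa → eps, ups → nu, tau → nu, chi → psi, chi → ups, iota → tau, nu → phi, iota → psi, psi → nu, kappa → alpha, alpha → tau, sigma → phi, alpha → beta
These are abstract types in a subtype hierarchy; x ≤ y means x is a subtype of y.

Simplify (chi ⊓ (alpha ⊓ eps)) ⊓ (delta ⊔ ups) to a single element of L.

kappa

alpha ∧ eps = kappa
chi ∧ kappa = kappa
delta ∨ ups = ups
kappa ∧ ups = kappa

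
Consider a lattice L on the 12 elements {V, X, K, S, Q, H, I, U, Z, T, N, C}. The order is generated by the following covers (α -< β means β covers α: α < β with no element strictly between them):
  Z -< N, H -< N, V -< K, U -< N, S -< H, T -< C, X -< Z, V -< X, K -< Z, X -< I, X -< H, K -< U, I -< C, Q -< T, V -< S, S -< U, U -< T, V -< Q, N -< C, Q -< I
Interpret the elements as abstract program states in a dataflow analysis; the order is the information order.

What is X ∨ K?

Z

Common upper bounds of {X, K}: C, N, Z.
The least among these is Z.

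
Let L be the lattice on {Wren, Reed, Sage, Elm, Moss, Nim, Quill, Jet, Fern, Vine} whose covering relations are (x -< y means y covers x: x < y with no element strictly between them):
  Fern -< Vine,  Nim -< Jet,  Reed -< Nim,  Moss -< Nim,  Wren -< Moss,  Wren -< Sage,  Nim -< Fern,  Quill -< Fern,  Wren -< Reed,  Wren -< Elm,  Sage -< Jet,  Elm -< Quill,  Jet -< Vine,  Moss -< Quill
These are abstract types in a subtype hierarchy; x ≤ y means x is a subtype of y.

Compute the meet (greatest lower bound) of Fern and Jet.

Nim

Common lower bounds of {Fern, Jet}: Moss, Nim, Reed, Wren.
The greatest among these is Nim.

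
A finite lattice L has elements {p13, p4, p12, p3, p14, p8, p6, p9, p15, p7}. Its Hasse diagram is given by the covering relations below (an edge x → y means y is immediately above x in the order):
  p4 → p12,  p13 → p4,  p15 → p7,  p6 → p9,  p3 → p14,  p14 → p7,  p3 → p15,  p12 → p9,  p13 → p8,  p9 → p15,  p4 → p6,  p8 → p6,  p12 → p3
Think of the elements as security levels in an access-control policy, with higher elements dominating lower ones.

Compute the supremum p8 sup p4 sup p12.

p9

Common upper bounds of {p8, p4, p12}: p15, p7, p9.
The least among these is p9.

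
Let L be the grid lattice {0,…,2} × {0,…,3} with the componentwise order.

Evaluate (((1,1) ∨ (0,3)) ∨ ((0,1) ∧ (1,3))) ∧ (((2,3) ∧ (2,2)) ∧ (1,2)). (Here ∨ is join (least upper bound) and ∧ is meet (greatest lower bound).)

(1,1) ∨ (0,3) = (1,3)
(0,1) ∧ (1,3) = (0,1)
(1,3) ∨ (0,1) = (1,3)
(2,3) ∧ (2,2) = (2,2)
(2,2) ∧ (1,2) = (1,2)
(1,3) ∧ (1,2) = (1,2)

(1,2)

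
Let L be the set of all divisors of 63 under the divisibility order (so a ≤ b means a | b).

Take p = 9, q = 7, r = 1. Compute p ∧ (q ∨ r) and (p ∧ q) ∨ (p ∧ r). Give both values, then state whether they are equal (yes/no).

1; 1; yes

q ∨ r = 7, so p ∧ (q ∨ r) = 9 ∧ 7 = 1.
p ∧ q = 1 and p ∧ r = 1, so (p ∧ q) ∨ (p ∧ r) = 1 ∨ 1 = 1.
Equal: yes.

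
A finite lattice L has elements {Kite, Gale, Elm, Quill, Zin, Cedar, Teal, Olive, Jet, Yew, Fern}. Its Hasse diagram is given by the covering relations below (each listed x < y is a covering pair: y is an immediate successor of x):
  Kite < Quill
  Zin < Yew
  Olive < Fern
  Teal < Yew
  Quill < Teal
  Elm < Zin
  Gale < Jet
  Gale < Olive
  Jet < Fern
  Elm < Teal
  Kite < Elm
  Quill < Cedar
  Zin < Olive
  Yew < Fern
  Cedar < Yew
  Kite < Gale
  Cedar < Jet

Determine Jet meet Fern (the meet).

Common lower bounds of {Jet, Fern}: Cedar, Gale, Jet, Kite, Quill.
The greatest among these is Jet.

Jet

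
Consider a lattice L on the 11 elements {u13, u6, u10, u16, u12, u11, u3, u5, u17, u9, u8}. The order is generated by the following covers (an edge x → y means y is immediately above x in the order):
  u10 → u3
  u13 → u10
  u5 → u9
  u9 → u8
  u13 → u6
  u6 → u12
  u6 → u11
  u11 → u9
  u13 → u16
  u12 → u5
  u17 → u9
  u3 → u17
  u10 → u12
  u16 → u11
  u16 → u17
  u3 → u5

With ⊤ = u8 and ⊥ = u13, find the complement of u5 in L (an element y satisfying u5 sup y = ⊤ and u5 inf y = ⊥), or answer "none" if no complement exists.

none

For every candidate y, either u5 ∨ y ≠ u8 or u5 ∧ y ≠ u13; no complement exists.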